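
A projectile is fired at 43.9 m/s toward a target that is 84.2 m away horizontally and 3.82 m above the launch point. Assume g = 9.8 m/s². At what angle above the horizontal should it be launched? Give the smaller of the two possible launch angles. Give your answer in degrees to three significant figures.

15.4°

Trajectory: y = x tanθ − g x² (1 + tan²θ)/(2v₀²). With x = 84.2, y = 3.82, v₀ = 43.9, g = 9.80:
18.03 tan²θ − 84.2 tanθ + (21.85) = 0.
tanθ = [84.2 ± √(84.2² − 4 × 18.03 × (21.85))] / (2 × 18.03) = (84.2 ± 74.26) / 36.05, giving tanθ = 0.2757 or 4.395.
θ = 15.41° or 77.18°; the smaller is 15.41°.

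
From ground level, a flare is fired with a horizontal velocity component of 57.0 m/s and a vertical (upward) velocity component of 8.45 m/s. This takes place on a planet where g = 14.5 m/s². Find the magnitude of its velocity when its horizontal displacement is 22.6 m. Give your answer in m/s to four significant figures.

57.06 m/s

Time to reach x = 22.6 m: t = x/vₓ = 22.6/57.00 = 0.3965 s.
Vertical velocity there: v_y = v_y0 − g t = 8.450 − 14.5 × 0.3965 = 2.701 m/s.
Speed: √(vₓ² + v_y²) = √(57.00² + 2.701²) = 57.06 m/s.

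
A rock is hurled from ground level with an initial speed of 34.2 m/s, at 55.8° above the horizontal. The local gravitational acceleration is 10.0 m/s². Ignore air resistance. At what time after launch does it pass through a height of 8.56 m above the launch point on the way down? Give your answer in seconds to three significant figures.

5.34 s

vₓ = 34.20 cos 55.8° = 19.22 m/s; v_y0 = 34.20 sin 55.8° = 28.29 m/s.
Height y(t) = 28.29 t − 5.000 t² = 8.56 gives 5.000 t² − 28.29 t + 8.56 = 0.
t = [28.29 ± √(28.29² − 2·10.0·8.56)] / 10.0 = (28.29 ± 25.08) / 10.0, so t = 0.3208 s or t = 5.336 s.
The descending-branch root is 5.336 s.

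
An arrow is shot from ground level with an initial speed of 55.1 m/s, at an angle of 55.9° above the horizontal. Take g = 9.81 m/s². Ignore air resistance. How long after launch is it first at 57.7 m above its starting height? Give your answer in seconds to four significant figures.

Components: vₓ = 55.10 cos 55.9° = 30.89 m/s, v_y0 = 55.10 sin 55.9° = 45.63 m/s.
Set y = v_y0 t − ½ g t² = 57.7: 4.905 t² − 45.63 t + 57.7 = 0.
t = [45.63 ± √(45.63² − 2·9.81·57.7)] / 9.81 = (45.63 ± 30.82) / 9.81, so t = 1.510 s or t = 7.792 s.
The first (ascending) time is 1.510 s.

1.510 s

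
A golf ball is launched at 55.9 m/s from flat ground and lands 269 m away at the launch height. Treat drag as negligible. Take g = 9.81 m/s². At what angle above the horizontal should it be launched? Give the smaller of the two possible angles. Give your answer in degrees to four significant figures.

28.81°

R = v₀² sin 2θ / g gives sin 2θ = gR/v₀² = 9.81·269/55.9² = 0.8445.
2θ = 57.62° or 180° − 57.62° = 122.4°, so θ = 28.81° or 61.19°.
The smaller angle is 28.81°.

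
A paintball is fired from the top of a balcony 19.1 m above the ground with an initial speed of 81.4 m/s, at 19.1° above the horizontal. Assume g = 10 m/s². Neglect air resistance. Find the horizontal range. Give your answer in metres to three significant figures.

Resolve: vₓ = 81.40 cos 19.1° = 76.92 m/s and v_y0 = 81.40 sin 19.1° = 26.64 m/s.
With up positive and y = 0 at the ground: y(t) = 19.1 + (26.64) t − 5.000 t². Setting y = 0 and taking the positive root: t = [26.64 + √(26.64² + 2·10.0·19.1)] / 10.0 = (26.64 + 33.04) / 10.0 = 5.967 s.
Horizontal distance: R = vₓ t = 76.92 × 5.967 = 459.0 m.

459 m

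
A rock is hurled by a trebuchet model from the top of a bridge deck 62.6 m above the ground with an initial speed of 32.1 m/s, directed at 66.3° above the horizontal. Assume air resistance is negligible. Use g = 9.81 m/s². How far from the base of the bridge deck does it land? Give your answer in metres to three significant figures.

Resolve: vₓ = 32.10 cos 66.3° = 12.90 m/s and v_y0 = 32.10 sin 66.3° = 29.39 m/s.
With up positive and y = 0 at the ground: y(t) = 62.6 + (29.39) t − 4.905 t². Setting y = 0 and taking the positive root: t = [29.39 + √(29.39² + 2·9.81·62.6)] / 9.81 = (29.39 + 45.74) / 9.81 = 7.659 s.
Horizontal distance: R = vₓ t = 12.90 × 7.659 = 98.82 m.

98.8 m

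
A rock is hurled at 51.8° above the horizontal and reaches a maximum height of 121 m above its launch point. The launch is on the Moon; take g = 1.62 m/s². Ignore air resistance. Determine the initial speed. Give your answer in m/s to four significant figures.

At the peak v_y = 0, so v_y0 = √(2gH) = √(2 × 1.62 × 121) = 19.80 m/s.
v_y0 = v₀ sin θ ⇒ v₀ = 19.80 / sin 51.8° = 25.20 m/s.

25.20 m/s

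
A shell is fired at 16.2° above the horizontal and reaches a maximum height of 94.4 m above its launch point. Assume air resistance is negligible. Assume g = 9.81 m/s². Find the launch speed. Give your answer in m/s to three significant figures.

At the peak v_y = 0, so v_y0 = √(2gH) = √(2 × 9.81 × 94.4) = 43.04 m/s.
v_y0 = v₀ sin θ ⇒ v₀ = 43.04 / sin 16.2° = 154.3 m/s.

154 m/s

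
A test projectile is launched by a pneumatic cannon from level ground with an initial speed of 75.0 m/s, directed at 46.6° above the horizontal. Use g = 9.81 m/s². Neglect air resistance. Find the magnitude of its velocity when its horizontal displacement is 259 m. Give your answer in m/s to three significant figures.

51.8 m/s

vₓ = 75.00 cos 46.6° = 51.53 m/s; v_y0 = 75.00 sin 46.6° = 54.49 m/s.
At x = 259 m, t = x/vₓ = 259/51.53 = 5.026 s.
Vertical velocity there: v_y = v_y0 − g t = 54.49 − 9.81 × 5.026 = 5.188 m/s.
Speed: √(vₓ² + v_y²) = √(51.53² + 5.188²) = 51.79 m/s.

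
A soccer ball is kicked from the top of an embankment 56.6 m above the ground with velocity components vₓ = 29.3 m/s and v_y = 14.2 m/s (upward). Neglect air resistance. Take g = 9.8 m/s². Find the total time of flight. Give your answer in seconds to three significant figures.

5.14 s

With up positive and y = 0 at the ground: y(t) = 56.6 + (14.20) t − 4.900 t². Setting y = 0 and taking the positive root: t = [14.20 + √(14.20² + 2·9.80·56.6)] / 9.80 = (14.20 + 36.21) / 9.80 = 5.144 s.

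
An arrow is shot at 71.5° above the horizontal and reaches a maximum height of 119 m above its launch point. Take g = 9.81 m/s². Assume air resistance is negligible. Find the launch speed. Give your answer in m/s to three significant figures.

51.0 m/s

At the peak v_y = 0, so v_y0 = √(2gH) = √(2 × 9.81 × 119) = 48.32 m/s.
v_y0 = v₀ sin θ ⇒ v₀ = 48.32 / sin 71.5° = 50.95 m/s.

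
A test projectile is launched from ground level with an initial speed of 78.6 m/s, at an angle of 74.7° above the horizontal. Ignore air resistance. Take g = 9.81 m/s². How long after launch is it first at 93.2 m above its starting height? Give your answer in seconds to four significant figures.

1.347 s

vₓ = 78.60 cos 74.7° = 20.74 m/s; v_y0 = 78.60 sin 74.7° = 75.81 m/s.
Set y = v_y0 t − ½ g t² = 93.2: 4.905 t² − 75.81 t + 93.2 = 0.
t = [75.81 ± √(75.81² − 2·9.81·93.2)] / 9.81 = (75.81 ± 62.60) / 9.81, so t = 1.347 s or t = 14.11 s.
The first (ascending) time is 1.347 s.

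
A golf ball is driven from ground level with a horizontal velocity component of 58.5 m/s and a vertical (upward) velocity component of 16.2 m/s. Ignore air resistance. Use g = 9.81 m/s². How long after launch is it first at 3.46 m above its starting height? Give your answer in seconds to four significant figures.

Set y = v_y0 t − ½ g t² = 3.46: 4.905 t² − 16.20 t + 3.46 = 0.
t = [16.20 ± √(16.20² − 2·9.81·3.46)] / 9.81 = (16.20 ± 13.95) / 9.81, so t = 0.2295 s or t = 3.073 s.
The first (ascending) time is 0.2295 s.

0.2295 s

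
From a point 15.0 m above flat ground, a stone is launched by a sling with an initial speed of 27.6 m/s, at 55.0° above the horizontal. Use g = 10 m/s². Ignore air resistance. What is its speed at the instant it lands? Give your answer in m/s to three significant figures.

32.6 m/s

Components: vₓ = 27.60 cos 55.0° = 15.83 m/s, v_y0 = 27.60 sin 55.0° = 22.61 m/s.
Vertical motion (up positive, ground at y = 0): 5.000 t² − (22.61) t − 15.0 = 0, so t = (22.61 + √(22.61² + 2·10.0·15.0)) / 10.0 = (22.61 + 28.48) / 10.0 = 5.109 s.
Vertical velocity at impact: v_y = v_y0 − g t = 22.61 − 10.0 × 5.109 = −28.48 m/s.
Speed: |v| = √(vₓ² + v_y²) = √(15.83² + 28.48²) = 32.58 m/s.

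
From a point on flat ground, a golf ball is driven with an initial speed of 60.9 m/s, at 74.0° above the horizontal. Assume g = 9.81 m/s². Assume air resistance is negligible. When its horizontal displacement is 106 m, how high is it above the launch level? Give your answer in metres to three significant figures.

174 m

Components: vₓ = 60.90 cos 74.0° = 16.79 m/s, v_y0 = 60.90 sin 74.0° = 58.54 m/s.
x = vₓ t ⇒ t = 106/16.79 = 6.315 s.
Height: y = v_y0 t − ½ g t² = 58.54 × 6.315 − 4.905 × 6.315² = 369.7 − 195.6 = 174.1 m.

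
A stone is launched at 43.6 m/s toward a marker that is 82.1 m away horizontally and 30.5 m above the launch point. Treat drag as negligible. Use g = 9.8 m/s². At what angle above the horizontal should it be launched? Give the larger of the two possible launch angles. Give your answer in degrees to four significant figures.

76.11°

Trajectory: y = x tanθ − g x² (1 + tan²θ)/(2v₀²). With x = 82.1, y = 30.5, v₀ = 43.6, g = 9.80:
17.37 tan²θ − 82.1 tanθ + (47.87) = 0.
tanθ = [82.1 ± √(82.1² − 4 × 17.37 × (47.87))] / (2 × 17.37) = (82.1 ± 58.42) / 34.75, giving tanθ = 0.6814 or 4.044.
θ = 34.27° or 76.11°; the larger is 76.11°.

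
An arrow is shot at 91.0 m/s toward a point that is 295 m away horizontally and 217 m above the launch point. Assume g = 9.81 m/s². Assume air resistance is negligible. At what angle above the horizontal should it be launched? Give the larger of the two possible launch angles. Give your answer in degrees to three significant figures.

Trajectory: y = x tanθ − g x² (1 + tan²θ)/(2v₀²). With x = 295, y = 217, v₀ = 91.0, g = 9.81:
51.55 tan²θ − 295 tanθ + (268.5) = 0.
tanθ = [295 ± √(295² − 4 × 51.55 × (268.5))] / (2 × 51.55) = (295 ± 177.9) / 103.1, giving tanθ = 1.136 or 4.587.
θ = 48.64° or 77.70°; the larger is 77.70°.

77.7°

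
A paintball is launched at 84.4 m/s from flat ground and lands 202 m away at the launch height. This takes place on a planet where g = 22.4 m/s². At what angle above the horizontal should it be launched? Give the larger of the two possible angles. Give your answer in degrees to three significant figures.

70.3°

R = v₀² sin 2θ / g gives sin 2θ = gR/v₀² = 22.4·202/84.4² = 0.6352.
2θ = 39.44° or 180° − 39.44° = 140.6°, so θ = 19.72° or 70.28°.
The larger angle is 70.28°.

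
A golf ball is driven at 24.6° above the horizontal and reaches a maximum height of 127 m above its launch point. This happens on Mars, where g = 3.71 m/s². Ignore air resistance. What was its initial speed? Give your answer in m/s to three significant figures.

At the peak v_y = 0, so v_y0 = √(2gH) = √(2 × 3.71 × 127) = 30.70 m/s.
v_y0 = v₀ sin θ ⇒ v₀ = 30.70 / sin 24.6° = 73.74 m/s.

73.7 m/s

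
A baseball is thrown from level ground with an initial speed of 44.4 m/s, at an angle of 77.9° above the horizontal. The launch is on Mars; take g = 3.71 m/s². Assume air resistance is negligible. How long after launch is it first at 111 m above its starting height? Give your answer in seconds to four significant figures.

vₓ = 44.40 cos 77.9° = 9.307 m/s; v_y0 = 44.40 sin 77.9° = 43.41 m/s.
Height y(t) = 43.41 t − 1.855 t² = 111 gives 1.855 t² − 43.41 t + 111 = 0.
t = [43.41 ± √(43.41² − 2·3.71·111)] / 3.71 = (43.41 ± 32.57) / 3.71, so t = 2.921 s or t = 20.48 s.
The first (ascending) time is 2.921 s.

2.921 s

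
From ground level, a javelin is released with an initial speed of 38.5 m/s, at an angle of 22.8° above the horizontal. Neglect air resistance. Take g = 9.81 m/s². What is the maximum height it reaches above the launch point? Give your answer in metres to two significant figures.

vₓ = 38.50 cos 22.8° = 35.49 m/s; v_y0 = 38.50 sin 22.8° = 14.92 m/s.
Peak height H = v_y0² / (2g) = 222.59 / 19.62 = 11.34 m.

11 m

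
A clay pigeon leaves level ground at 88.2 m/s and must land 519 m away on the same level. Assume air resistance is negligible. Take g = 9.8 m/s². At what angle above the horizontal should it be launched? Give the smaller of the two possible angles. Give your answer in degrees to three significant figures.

R = v₀² sin 2θ / g gives sin 2θ = gR/v₀² = 9.80·519/88.2² = 0.6538.
2θ = 40.83° or 180° − 40.83° = 139.2°, so θ = 20.42° or 69.58°.
The smaller angle is 20.42°.

20.4°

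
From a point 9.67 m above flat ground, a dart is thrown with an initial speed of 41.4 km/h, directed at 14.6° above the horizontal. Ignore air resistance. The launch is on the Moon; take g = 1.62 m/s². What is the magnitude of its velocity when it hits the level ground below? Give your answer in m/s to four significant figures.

12.79 m/s

Convert: 41.4 km/h = 41.4/3.6 = 11.50 m/s.
Resolve: vₓ = 11.50 cos 14.6° = 11.13 m/s and v_y0 = 11.50 sin 14.6° = 2.899 m/s.
The projectile lands when y = 9.67 + (2.899) t − ½·1.62·t² = 0. Positive root: t = (2.899 + √(2.899² + 2·1.62·9.67)) / 1.62 = (2.899 + 6.303) / 1.62 = 5.680 s.
Vertical velocity at impact: v_y = v_y0 − g t = 2.899 − 1.62 × 5.680 = −6.303 m/s.
Speed: |v| = √(vₓ² + v_y²) = √(11.13² + 6.303²) = 12.79 m/s.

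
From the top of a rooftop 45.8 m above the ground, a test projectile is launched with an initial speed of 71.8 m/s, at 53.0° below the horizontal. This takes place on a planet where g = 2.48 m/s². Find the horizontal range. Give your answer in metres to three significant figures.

33.9 m

Components: vₓ = 71.80 cos 53.0° = 43.21 m/s, v_y0 = −57.34 m/s (downward).
Vertical motion (up positive, ground at y = 0): 1.240 t² − (−57.34) t − 45.8 = 0, so t = (−57.34 + √(57.34² + 2·2.48·45.8)) / 2.48 = (−57.34 + 59.29) / 2.48 = 0.7854 s.
Horizontal distance: R = vₓ t = 43.21 × 0.7854 = 33.94 m.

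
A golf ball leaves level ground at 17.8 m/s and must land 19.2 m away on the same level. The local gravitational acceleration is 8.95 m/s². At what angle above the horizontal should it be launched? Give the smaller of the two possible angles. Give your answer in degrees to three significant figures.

R = v₀² sin 2θ / g gives sin 2θ = gR/v₀² = 8.95·19.2/17.8² = 0.5424.
2θ = 32.84° or 180° − 32.84° = 147.2°, so θ = 16.42° or 73.58°.
The smaller angle is 16.42°.

16.4°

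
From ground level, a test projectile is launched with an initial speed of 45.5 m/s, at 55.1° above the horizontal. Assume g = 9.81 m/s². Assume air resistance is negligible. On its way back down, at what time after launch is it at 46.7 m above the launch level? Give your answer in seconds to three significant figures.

6.03 s

vₓ = 45.50 cos 55.1° = 26.03 m/s; v_y0 = 45.50 sin 55.1° = 37.32 m/s.
Set y = v_y0 t − ½ g t² = 46.7: 4.905 t² − 37.32 t + 46.7 = 0.
Quadratic formula: t = (37.32 ± √476.30) / 9.81 = (37.32 ± 21.82) / 9.81 → t = 1.579 s or 6.029 s.
The descending-branch root is 6.029 s.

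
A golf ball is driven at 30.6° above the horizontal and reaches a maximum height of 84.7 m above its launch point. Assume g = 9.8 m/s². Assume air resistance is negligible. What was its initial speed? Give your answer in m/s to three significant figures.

80.0 m/s

At the peak v_y = 0, so v_y0 = √(2gH) = √(2 × 9.80 × 84.7) = 40.74 m/s.
v_y0 = v₀ sin θ ⇒ v₀ = 40.74 / sin 30.6° = 80.04 m/s.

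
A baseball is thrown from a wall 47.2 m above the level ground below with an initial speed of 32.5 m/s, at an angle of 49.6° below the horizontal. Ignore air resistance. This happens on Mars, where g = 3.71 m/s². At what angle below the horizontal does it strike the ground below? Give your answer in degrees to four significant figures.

55.83°

Resolve: vₓ = 32.50 cos 49.6° = 21.06 m/s and v_y0 = −24.75 m/s (downward).
With up positive and y = 0 at the ground: y(t) = 47.2 + (−24.75) t − 1.855 t². Setting y = 0 and taking the positive root: t = [−24.75 + √(24.75² + 2·3.71·47.2)] / 3.71 = (−24.75 + 31.03) / 3.71 = 1.692 s.
At impact: v_y = v_y0 − g t = −31.03 m/s; vₓ = 21.06 m/s.
Angle below horizontal: arctan(|v_y|/vₓ) = arctan(31.03/21.06) = 55.83°.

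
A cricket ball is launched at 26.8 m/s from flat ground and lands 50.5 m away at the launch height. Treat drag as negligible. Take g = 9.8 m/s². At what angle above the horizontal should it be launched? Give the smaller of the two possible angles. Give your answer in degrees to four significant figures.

21.78°

R = v₀² sin 2θ / g gives sin 2θ = gR/v₀² = 9.80·50.5/26.8² = 0.6890.
2θ = 43.55° or 180° − 43.55° = 136.4°, so θ = 21.78° or 68.22°.
The smaller angle is 21.78°.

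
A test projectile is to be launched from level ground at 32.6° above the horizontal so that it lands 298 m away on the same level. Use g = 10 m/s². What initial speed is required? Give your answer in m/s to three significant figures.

57.3 m/s

From R = (v₀² / g) sin 2θ: v₀ = √(gR / sin 2θ).
v₀ = √(10.0 × 298 / sin 65.20°) = √(2980 / 0.9078) = √3282.7 = 57.30 m/s.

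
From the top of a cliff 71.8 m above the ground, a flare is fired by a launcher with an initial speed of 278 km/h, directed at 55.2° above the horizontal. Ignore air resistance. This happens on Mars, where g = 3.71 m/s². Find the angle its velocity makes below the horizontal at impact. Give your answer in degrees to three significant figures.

Convert: 278 km/h = 278/3.6 = 77.22 m/s.
Components: vₓ = 77.22 cos 55.2° = 44.07 m/s, v_y0 = 77.22 sin 55.2° = 63.41 m/s.
The projectile lands when y = 71.8 + (63.41) t − ½·3.71·t² = 0. Positive root: t = (63.41 + √(63.41² + 2·3.71·71.8)) / 3.71 = (63.41 + 67.48) / 3.71 = 35.28 s.
At impact: v_y = v_y0 − g t = −67.48 m/s; vₓ = 44.07 m/s.
Angle below horizontal: arctan(|v_y|/vₓ) = arctan(67.48/44.07) = 56.85°.

56.9°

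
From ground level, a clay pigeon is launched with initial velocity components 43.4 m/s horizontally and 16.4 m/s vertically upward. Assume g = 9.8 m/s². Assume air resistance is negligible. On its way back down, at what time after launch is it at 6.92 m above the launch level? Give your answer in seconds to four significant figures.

Height y(t) = 16.40 t − 4.900 t² = 6.92 gives 4.900 t² − 16.40 t + 6.92 = 0.
t = [16.40 ± √(16.40² − 2·9.80·6.92)] / 9.80 = (16.40 ± 11.55) / 9.80, so t = 0.4952 s or t = 2.852 s.
The descending-branch root is 2.852 s.

2.852 s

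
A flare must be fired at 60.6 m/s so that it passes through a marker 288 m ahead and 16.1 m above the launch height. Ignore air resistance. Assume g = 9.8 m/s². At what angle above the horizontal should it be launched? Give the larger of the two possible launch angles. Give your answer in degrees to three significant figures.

Trajectory: y = x tanθ − g x² (1 + tan²θ)/(2v₀²). With x = 288, y = 16.1, v₀ = 60.6, g = 9.80:
110.7 tan²θ − 288 tanθ + (126.8) = 0.
tanθ = [288 ± √(288² − 4 × 110.7 × (126.8))] / (2 × 110.7) = (288 ± 163.8) / 221.3, giving tanθ = 0.5612 or 2.041.
θ = 29.30° or 63.90°; the larger is 63.90°.

63.9°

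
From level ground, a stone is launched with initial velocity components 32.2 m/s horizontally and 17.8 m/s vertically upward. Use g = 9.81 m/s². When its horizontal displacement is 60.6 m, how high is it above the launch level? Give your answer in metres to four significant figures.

16.13 m

x = vₓ t ⇒ t = 60.6/32.20 = 1.882 s.
Height: y = v_y0 t − ½ g t² = 17.80 × 1.882 − 4.905 × 1.882² = 33.50 − 17.37 = 16.13 m.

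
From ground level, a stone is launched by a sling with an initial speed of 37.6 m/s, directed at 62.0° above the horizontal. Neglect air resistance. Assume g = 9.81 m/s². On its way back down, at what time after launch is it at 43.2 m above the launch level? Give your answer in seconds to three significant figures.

Horizontal component vₓ = 37.60 cos 62.0° = 17.65 m/s; vertical v_y0 = 37.60 sin 62.0° = 33.20 m/s.
Set y = v_y0 t − ½ g t² = 43.2: 4.905 t² − 33.20 t + 43.2 = 0.
t = [33.20 ± √(33.20² − 2·9.81·43.2)] / 9.81 = (33.20 ± 15.96) / 9.81, so t = 1.758 s or t = 5.011 s.
The descending-branch root is 5.011 s.

5.01 s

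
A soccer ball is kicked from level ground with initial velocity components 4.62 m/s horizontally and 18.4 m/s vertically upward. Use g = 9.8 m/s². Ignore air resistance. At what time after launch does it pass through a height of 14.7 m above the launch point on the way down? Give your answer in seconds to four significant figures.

2.602 s

Height y(t) = 18.40 t − 4.900 t² = 14.7 gives 4.900 t² − 18.40 t + 14.7 = 0.
Quadratic formula: t = (18.40 ± √50.440) / 9.80 = (18.40 ± 7.102) / 9.80 → t = 1.153 s or 2.602 s.
The descending-branch root is 2.602 s.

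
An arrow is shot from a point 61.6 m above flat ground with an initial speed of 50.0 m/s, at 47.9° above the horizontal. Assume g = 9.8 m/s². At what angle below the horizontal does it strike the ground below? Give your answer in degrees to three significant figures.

56.6°

Resolve: vₓ = 50.00 cos 47.9° = 33.52 m/s and v_y0 = 50.00 sin 47.9° = 37.10 m/s.
Vertical motion (up positive, ground at y = 0): 4.900 t² − (37.10) t − 61.6 = 0, so t = (37.10 + √(37.10² + 2·9.80·61.6)) / 9.80 = (37.10 + 50.83) / 9.80 = 8.972 s.
At impact: v_y = v_y0 − g t = −50.83 m/s; vₓ = 33.52 m/s.
Angle below horizontal: arctan(|v_y|/vₓ) = arctan(50.83/33.52) = 56.60°.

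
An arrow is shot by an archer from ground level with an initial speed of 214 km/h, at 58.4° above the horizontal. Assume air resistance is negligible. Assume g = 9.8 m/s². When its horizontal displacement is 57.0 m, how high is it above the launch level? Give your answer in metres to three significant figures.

Convert: 214 km/h = 214/3.6 = 59.44 m/s.
vₓ = 59.44 cos 58.4° = 31.15 m/s; v_y0 = 59.44 sin 58.4° = 50.63 m/s.
x = vₓ t ⇒ t = 57.0/31.15 = 1.830 s.
Height: y = v_y0 t − ½ g t² = 50.63 × 1.830 − 4.900 × 1.830² = 92.65 − 16.41 = 76.24 m.

76.2 m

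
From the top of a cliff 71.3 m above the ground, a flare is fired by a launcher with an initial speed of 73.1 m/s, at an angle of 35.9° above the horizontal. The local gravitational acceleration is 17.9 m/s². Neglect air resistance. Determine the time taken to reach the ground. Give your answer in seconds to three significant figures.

Horizontal component vₓ = 73.10 cos 35.9° = 59.21 m/s; vertical v_y0 = 73.10 sin 35.9° = 42.86 m/s.
With up positive and y = 0 at the ground: y(t) = 71.3 + (42.86) t − 8.950 t². Setting y = 0 and taking the positive root: t = [42.86 + √(42.86² + 2·17.9·71.3)] / 17.9 = (42.86 + 66.26) / 17.9 = 6.096 s.

6.10 s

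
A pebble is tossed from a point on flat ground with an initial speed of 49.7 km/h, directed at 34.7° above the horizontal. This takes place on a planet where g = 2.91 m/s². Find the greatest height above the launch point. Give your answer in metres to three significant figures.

10.6 m

Convert: 49.7 km/h = 49.7/3.6 = 13.81 m/s.
Resolve: vₓ = 13.81 cos 34.7° = 11.35 m/s and v_y0 = 13.81 sin 34.7° = 7.859 m/s.
At the apex v_y = 0, so H = v_y0²/(2g) = 7.859²/5.820 = 10.61 m.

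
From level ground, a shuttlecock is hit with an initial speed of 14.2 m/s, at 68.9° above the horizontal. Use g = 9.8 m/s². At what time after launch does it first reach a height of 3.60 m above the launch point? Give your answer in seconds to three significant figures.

0.306 s

Resolve: vₓ = 14.20 cos 68.9° = 5.112 m/s and v_y0 = 14.20 sin 68.9° = 13.25 m/s.
Require v_y0 t − ½ g t² = 3.60, i.e. 4.900 t² − 13.25 t + 3.60 = 0.
Quadratic formula: t = (13.25 ± √104.95) / 9.80 = (13.25 ± 10.24) / 9.80 → t = 0.3065 s or 2.397 s.
The first (ascending) time is 0.3065 s.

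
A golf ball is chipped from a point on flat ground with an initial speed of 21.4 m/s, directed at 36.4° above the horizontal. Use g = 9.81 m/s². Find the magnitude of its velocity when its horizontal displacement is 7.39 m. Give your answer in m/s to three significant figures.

Horizontal component vₓ = 21.40 cos 36.4° = 17.22 m/s; vertical v_y0 = 21.40 sin 36.4° = 12.70 m/s.
x = vₓ t ⇒ t = 7.39/17.22 = 0.4290 s.
Vertical velocity there: v_y = v_y0 − g t = 12.70 − 9.81 × 0.4290 = 8.490 m/s.
Speed: √(vₓ² + v_y²) = √(17.22² + 8.490²) = 19.20 m/s.

19.2 m/s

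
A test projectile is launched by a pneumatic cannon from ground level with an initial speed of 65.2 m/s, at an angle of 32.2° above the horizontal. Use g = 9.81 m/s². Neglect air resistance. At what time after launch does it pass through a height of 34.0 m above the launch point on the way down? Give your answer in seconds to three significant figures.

5.91 s

Components: vₓ = 65.20 cos 32.2° = 55.17 m/s, v_y0 = 65.20 sin 32.2° = 34.74 m/s.
Require v_y0 t − ½ g t² = 34.0, i.e. 4.905 t² − 34.74 t + 34.0 = 0.
t = [34.74 ± √(34.74² − 2·9.81·34.0)] / 9.81 = (34.74 ± 23.24) / 9.81, so t = 1.173 s or t = 5.911 s.
The descending-branch root is 5.911 s.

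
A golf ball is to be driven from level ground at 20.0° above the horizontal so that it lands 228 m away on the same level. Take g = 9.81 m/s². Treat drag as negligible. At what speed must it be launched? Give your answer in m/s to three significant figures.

59.0 m/s

Level-ground range: R = v₀² sin(2θ)/g, so v₀ = √(gR / sin 2θ).
v₀ = √(9.81 × 228 / sin 40.00°) = √(2237 / 0.6428) = √3479.7 = 58.99 m/s.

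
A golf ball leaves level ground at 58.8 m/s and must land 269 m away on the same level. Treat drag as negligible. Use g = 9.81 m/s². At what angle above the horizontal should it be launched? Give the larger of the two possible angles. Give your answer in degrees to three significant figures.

65.1°

From R = (v₀²/g) sin 2θ: sin 2θ = 9.81 × 269 / 3457.4 = 0.7632.
2θ = 49.75° or 180° − 49.75° = 130.2°, so θ = 24.88° or 65.12°.
The larger angle is 65.12°.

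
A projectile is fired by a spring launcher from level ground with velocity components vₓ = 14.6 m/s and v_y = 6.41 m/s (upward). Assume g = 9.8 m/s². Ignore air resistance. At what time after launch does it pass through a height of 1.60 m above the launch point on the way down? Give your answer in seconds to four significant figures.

0.9723 s

Require v_y0 t − ½ g t² = 1.60, i.e. 4.900 t² − 6.410 t + 1.60 = 0.
Quadratic formula: t = (6.410 ± √9.7281) / 9.80 = (6.410 ± 3.119) / 9.80 → t = 0.3358 s or 0.9723 s.
The descending-branch root is 0.9723 s.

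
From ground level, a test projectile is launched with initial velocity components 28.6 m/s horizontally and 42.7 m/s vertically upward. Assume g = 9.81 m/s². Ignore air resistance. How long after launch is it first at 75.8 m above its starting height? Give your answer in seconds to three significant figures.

Set y = v_y0 t − ½ g t² = 75.8: 4.905 t² − 42.70 t + 75.8 = 0.
t = [42.70 ± √(42.70² − 2·9.81·75.8)] / 9.81 = (42.70 ± 18.33) / 9.81, so t = 2.484 s or t = 6.221 s.
The first (ascending) time is 2.484 s.

2.48 s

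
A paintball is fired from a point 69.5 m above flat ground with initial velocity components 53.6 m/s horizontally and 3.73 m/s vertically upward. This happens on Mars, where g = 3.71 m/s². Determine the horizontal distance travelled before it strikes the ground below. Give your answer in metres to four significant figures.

386.4 m

With up positive and y = 0 at the ground: y(t) = 69.5 + (3.730) t − 1.855 t². Setting y = 0 and taking the positive root: t = [3.730 + √(3.730² + 2·3.71·69.5)] / 3.71 = (3.730 + 23.01) / 3.71 = 7.208 s.
Horizontal distance: R = vₓ t = 53.60 × 7.208 = 386.4 m.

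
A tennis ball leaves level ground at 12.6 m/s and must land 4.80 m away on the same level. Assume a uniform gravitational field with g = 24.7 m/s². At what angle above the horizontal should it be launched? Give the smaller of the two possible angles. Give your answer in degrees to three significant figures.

Level-ground range R = v₀² sin(2θ)/g ⇒ sin(2θ) = gR/v₀² = 24.7 × 4.80 / 12.6² = 0.7468.
2θ = 48.31° or 180° − 48.31° = 131.7°, so θ = 24.16° or 65.84°.
The smaller angle is 24.16°.

24.2°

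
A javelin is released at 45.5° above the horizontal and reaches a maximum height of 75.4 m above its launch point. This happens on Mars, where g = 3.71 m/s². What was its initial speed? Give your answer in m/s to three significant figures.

33.2 m/s

At the peak v_y = 0, so v_y0 = √(2gH) = √(2 × 3.71 × 75.4) = 23.65 m/s.
v_y0 = v₀ sin θ ⇒ v₀ = 23.65 / sin 45.5° = 33.16 m/s.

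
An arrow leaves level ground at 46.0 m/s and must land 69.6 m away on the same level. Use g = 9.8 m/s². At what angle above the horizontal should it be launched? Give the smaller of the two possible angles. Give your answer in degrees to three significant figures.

9.40°

Level-ground range R = v₀² sin(2θ)/g ⇒ sin(2θ) = gR/v₀² = 9.80 × 69.6 / 46.0² = 0.3223.
2θ = 18.80° or 180° − 18.80° = 161.2°, so θ = 9.402° or 80.60°.
The smaller angle is 9.402°.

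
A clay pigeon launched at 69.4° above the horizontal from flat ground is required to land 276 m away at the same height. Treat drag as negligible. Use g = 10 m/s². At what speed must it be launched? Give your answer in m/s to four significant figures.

Level-ground range: R = v₀² sin(2θ)/g, so v₀ = √(gR / sin 2θ).
v₀ = √(10.0 × 276 / sin 138.8°) = √(2760 / 0.6587) = √4190.1 = 64.73 m/s.

64.73 m/s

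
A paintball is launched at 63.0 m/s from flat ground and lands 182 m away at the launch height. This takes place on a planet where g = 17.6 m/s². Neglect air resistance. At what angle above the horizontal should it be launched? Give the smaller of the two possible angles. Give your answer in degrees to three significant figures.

From R = (v₀²/g) sin 2θ: sin 2θ = 17.6 × 182 / 3969.0 = 0.8071.
2θ = 53.81° or 180° − 53.81° = 126.2°, so θ = 26.90° or 63.10°.
The smaller angle is 26.90°.

26.9°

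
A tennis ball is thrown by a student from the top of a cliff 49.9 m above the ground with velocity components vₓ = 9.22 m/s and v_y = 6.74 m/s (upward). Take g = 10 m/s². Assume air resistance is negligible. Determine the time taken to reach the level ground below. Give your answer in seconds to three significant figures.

3.90 s

The projectile lands when y = 49.9 + (6.740) t − ½·10.0·t² = 0. Positive root: t = (6.740 + √(6.740² + 2·10.0·49.9)) / 10.0 = (6.740 + 32.30) / 10.0 = 3.904 s.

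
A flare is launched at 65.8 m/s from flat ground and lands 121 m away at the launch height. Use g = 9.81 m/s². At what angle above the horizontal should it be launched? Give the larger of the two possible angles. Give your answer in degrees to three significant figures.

R = v₀² sin 2θ / g gives sin 2θ = gR/v₀² = 9.81·121/65.8² = 0.2742.
2θ = 15.91° or 180° − 15.91° = 164.1°, so θ = 7.956° or 82.04°.
The larger angle is 82.04°.

82.0°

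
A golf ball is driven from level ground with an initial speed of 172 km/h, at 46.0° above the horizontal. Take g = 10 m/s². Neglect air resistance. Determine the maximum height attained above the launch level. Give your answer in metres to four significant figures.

Convert: 172 km/h = 172/3.6 = 47.78 m/s.
Components: vₓ = 47.78 cos 46.0° = 33.19 m/s, v_y0 = 47.78 sin 46.0° = 34.37 m/s.
Peak height H = v_y0² / (2g) = 1181.2 / 20.00 = 59.06 m.

59.06 m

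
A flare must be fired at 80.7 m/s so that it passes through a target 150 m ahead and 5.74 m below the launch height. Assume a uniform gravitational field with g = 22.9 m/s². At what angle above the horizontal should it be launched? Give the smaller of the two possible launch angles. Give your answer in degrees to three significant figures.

13.5°

Trajectory: y = x tanθ − g x² (1 + tan²θ)/(2v₀²). With x = 150, y = −5.74, v₀ = 80.7, g = 22.9:
39.56 tan²θ − 150 tanθ + (33.82) = 0.
tanθ = [150 ± √(150² − 4 × 39.56 × (33.82))] / (2 × 39.56) = (150 ± 131.0) / 79.12, giving tanθ = 0.2407 or 3.551.
θ = 13.54° or 74.27°; the smaller is 13.54°.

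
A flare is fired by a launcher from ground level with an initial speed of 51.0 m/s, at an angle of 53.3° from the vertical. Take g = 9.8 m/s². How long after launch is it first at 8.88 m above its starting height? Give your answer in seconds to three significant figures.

Horizontal component vₓ = 51.00 sin 53.3° = 40.89 m/s; vertical v_y0 = 51.00 cos 53.3° = 30.48 m/s.
Height y(t) = 30.48 t − 4.900 t² = 8.88 gives 4.900 t² − 30.48 t + 8.88 = 0.
t = [30.48 ± √(30.48² − 2·9.80·8.88)] / 9.80 = (30.48 ± 27.48) / 9.80, so t = 0.3064 s or t = 5.914 s.
The first (ascending) time is 0.3064 s.

0.306 s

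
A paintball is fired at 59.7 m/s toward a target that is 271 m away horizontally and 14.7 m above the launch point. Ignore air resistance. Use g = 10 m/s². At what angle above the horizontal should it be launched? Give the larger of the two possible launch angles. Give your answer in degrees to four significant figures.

Trajectory: y = x tanθ − g x² (1 + tan²θ)/(2v₀²). With x = 271, y = 14.7, v₀ = 59.7, g = 10.0:
103.0 tan²θ − 271 tanθ + (117.7) = 0.
tanθ = [271 ± √(271² − 4 × 103.0 × (117.7))] / (2 × 103.0) = (271 ± 157.9) / 206.1, giving tanθ = 0.5490 or 2.081.
θ = 28.77° or 64.34°; the larger is 64.34°.

64.34°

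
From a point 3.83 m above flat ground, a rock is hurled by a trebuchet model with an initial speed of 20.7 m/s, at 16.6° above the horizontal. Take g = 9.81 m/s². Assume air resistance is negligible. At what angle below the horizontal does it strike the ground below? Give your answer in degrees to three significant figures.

Resolve: vₓ = 20.70 cos 16.6° = 19.84 m/s and v_y0 = 20.70 sin 16.6° = 5.914 m/s.
With up positive and y = 0 at the ground: y(t) = 3.83 + (5.914) t − 4.905 t². Setting y = 0 and taking the positive root: t = [5.914 + √(5.914² + 2·9.81·3.83)] / 9.81 = (5.914 + 10.49) / 9.81 = 1.673 s.
At impact: v_y = v_y0 − g t = −10.49 m/s; vₓ = 19.84 m/s.
Angle below horizontal: arctan(|v_y|/vₓ) = arctan(10.49/19.84) = 27.88°.

27.9°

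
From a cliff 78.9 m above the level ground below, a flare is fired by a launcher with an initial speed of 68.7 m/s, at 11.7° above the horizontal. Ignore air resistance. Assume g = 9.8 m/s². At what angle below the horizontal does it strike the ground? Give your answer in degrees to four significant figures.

31.81°

vₓ = 68.70 cos 11.7° = 67.27 m/s; v_y0 = 68.70 sin 11.7° = 13.93 m/s.
With up positive and y = 0 at the ground: y(t) = 78.9 + (13.93) t − 4.900 t². Setting y = 0 and taking the positive root: t = [13.93 + √(13.93² + 2·9.80·78.9)] / 9.80 = (13.93 + 41.72) / 9.80 = 5.679 s.
At impact: v_y = v_y0 − g t = −41.72 m/s; vₓ = 67.27 m/s.
Angle below horizontal: arctan(|v_y|/vₓ) = arctan(41.72/67.27) = 31.81°.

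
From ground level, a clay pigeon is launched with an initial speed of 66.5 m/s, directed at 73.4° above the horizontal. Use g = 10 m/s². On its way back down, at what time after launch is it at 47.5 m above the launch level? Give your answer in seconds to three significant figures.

Components: vₓ = 66.50 cos 73.4° = 19.00 m/s, v_y0 = 66.50 sin 73.4° = 63.73 m/s.
Require v_y0 t − ½ g t² = 47.5, i.e. 5.000 t² − 63.73 t + 47.5 = 0.
t = [63.73 ± √(63.73² − 2·10.0·47.5)] / 10.0 = (63.73 ± 55.78) / 10.0, so t = 0.7949 s or t = 11.95 s.
The descending-branch root is 11.95 s.

12.0 s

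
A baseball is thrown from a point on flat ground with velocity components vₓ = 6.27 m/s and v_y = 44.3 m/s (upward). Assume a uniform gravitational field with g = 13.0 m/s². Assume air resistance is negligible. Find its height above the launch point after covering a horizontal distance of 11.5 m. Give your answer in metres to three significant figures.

Time to reach x = 11.5 m: t = x/vₓ = 11.5/6.270 = 1.834 s.
Height: y = v_y0 t − ½ g t² = 44.30 × 1.834 − 6.500 × 1.834² = 81.25 − 21.87 = 59.39 m.

59.4 m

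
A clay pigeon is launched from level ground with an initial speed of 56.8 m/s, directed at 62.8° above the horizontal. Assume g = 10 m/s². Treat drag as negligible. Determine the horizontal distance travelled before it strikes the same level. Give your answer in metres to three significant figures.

262 m

Resolve: vₓ = 56.80 cos 62.8° = 25.96 m/s and v_y0 = 56.80 sin 62.8° = 50.52 m/s.
Flight time T = 2 v_y0 / g = 10.10 s.
Range: R = vₓ T = 25.96 × 10.10 = 262.3 m.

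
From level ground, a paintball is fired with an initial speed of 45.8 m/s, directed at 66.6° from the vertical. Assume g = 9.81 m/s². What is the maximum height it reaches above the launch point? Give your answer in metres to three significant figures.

16.9 m

Resolve: vₓ = 45.80 sin 66.6° = 42.03 m/s and v_y0 = 45.80 cos 66.6° = 18.19 m/s.
At the apex v_y = 0, so H = v_y0²/(2g) = 18.19²/19.62 = 16.86 m.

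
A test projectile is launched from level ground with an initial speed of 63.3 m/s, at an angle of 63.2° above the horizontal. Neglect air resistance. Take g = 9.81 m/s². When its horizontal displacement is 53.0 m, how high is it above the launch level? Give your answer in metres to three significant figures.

88.0 m

Horizontal component vₓ = 63.30 cos 63.2° = 28.54 m/s; vertical v_y0 = 63.30 sin 63.2° = 56.50 m/s.
Time to reach x = 53.0 m: t = x/vₓ = 53.0/28.54 = 1.857 s.
Height: y = v_y0 t − ½ g t² = 56.50 × 1.857 − 4.905 × 1.857² = 104.9 − 16.91 = 88.01 m.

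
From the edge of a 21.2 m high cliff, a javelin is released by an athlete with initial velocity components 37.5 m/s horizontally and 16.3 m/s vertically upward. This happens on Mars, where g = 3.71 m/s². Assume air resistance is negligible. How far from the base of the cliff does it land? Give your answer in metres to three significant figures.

373 m

The projectile lands when y = 21.2 + (16.30) t − ½·3.71·t² = 0. Positive root: t = (16.30 + √(16.30² + 2·3.71·21.2)) / 3.71 = (16.30 + 20.57) / 3.71 = 9.937 s.
Horizontal distance: R = vₓ t = 37.50 × 9.937 = 372.6 m.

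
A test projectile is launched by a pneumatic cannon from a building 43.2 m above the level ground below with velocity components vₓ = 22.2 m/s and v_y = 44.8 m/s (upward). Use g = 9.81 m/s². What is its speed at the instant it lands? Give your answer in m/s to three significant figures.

57.9 m/s

Vertical motion (up positive, ground at y = 0): 4.905 t² − (44.80) t − 43.2 = 0, so t = (44.80 + √(44.80² + 2·9.81·43.2)) / 9.81 = (44.80 + 53.43) / 9.81 = 10.01 s.
Vertical velocity at impact: v_y = v_y0 − g t = 44.80 − 9.81 × 10.01 = −53.43 m/s.
Speed: |v| = √(vₓ² + v_y²) = √(22.20² + 53.43²) = 57.86 m/s.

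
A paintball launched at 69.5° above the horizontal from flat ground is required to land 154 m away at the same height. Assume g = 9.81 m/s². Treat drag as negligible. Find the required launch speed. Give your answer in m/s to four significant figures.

47.99 m/s

From R = (v₀² / g) sin 2θ: v₀ = √(gR / sin 2θ).
v₀ = √(9.81 × 154 / sin 139.0°) = √(1511 / 0.6561) = √2302.8 = 47.99 m/s.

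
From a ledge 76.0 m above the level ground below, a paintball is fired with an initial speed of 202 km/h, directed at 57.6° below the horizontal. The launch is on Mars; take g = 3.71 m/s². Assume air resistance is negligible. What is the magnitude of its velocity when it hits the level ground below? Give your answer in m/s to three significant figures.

60.9 m/s

Convert: 202 km/h = 202/3.6 = 56.11 m/s.
Components: vₓ = 56.11 cos 57.6° = 30.07 m/s, v_y0 = −47.38 m/s (downward).
With up positive and y = 0 at the ground: y(t) = 76.0 + (−47.38) t − 1.855 t². Setting y = 0 and taking the positive root: t = [−47.38 + √(47.38² + 2·3.71·76.0)] / 3.71 = (−47.38 + 52.99) / 3.71 = 1.514 s.
Vertical velocity at impact: v_y = v_y0 − g t = −47.38 − 3.71 × 1.514 = −52.99 m/s.
Speed: |v| = √(vₓ² + v_y²) = √(30.07² + 52.99²) = 60.93 m/s.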